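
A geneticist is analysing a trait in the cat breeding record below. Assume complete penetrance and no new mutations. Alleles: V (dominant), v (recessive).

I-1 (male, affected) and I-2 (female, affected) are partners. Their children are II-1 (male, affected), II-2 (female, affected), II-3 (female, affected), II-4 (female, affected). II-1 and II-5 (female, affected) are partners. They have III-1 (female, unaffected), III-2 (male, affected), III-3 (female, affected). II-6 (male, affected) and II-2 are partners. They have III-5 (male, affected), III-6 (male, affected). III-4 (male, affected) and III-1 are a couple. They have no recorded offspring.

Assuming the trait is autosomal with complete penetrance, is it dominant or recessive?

dominant

II-1 and II-5 are both affected yet have an unaffected child III-1. Under a recessive model two affected parents are homozygous and every child would be affected, so the trait cannot be recessive.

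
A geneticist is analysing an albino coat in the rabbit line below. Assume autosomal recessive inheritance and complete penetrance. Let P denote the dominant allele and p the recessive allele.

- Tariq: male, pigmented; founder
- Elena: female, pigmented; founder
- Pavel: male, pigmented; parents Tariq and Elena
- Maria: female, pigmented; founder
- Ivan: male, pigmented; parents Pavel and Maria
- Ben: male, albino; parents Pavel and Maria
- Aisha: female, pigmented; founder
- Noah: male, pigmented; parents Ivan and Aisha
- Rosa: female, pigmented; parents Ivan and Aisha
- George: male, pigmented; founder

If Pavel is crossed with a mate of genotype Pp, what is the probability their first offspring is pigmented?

Pavel is pigmented so carries P and passed p to Ben (pp), so Pavel is Pp.
The cross gives 1/4 PP : 1/2 Pp : 1/4 pp, so P(offspring is pigmented) = 3/4.

3/4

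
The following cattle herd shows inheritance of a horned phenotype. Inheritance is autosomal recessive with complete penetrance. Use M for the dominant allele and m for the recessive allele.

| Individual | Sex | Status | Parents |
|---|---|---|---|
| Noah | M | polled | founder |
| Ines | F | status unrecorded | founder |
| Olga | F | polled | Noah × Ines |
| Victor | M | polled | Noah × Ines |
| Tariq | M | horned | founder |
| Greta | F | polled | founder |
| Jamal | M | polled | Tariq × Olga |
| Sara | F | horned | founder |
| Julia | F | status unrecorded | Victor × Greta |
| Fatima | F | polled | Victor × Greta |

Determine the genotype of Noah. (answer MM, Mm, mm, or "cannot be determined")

Noah's phenotype allows MM or Mm, and no parent or child forces a single allele at both positions; consistent genotype assignments exist with Noah as MM or Mm.

cannot be determined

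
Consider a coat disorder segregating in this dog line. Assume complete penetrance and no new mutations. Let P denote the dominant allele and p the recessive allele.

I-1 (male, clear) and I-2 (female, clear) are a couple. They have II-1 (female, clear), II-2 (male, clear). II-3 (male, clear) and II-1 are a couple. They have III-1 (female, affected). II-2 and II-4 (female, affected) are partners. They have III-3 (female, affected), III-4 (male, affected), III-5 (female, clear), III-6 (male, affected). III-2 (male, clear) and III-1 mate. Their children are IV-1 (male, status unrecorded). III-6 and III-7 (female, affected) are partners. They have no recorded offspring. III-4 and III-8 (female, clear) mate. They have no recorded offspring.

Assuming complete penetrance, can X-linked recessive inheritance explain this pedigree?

No

Under X-linked recessive, III-1 (affected, female) cannot arise from II-3 (clear) × II-1 (clear).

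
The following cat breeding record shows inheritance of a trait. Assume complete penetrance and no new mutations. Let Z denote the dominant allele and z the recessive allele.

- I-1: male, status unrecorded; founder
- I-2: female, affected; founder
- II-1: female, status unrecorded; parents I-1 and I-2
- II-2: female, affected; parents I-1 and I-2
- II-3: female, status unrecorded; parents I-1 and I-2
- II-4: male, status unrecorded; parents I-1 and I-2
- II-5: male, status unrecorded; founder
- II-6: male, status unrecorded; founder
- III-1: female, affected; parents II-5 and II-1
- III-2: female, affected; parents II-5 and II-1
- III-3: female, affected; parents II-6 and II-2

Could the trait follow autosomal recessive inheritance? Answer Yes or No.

A consistent assignment under autosomal recessive exists: I-1 Zz, I-2 zz, II-1 Zz, II-2 zz, II-3 Zz, II-4 Zz, II-5 Zz, II-6 Zz, III-1 zz, III-2 zz, III-3 zz.
In this assignment every recorded phenotype matches its genotype and every non-founder's genotype is obtainable from its parents' genotypes, so the pedigree is consistent.

Yes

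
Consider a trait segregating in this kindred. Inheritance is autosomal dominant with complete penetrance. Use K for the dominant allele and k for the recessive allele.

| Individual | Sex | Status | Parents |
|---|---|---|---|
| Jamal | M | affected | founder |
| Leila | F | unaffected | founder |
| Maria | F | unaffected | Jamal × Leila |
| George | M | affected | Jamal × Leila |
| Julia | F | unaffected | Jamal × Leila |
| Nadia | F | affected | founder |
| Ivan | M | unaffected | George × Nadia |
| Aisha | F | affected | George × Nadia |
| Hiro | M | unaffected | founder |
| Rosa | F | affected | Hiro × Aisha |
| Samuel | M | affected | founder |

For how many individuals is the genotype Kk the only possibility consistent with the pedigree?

4

Obligate heterozygotes: Jamal is affected so carries K and passed k to Maria (kk), so Jamal is Kk; George is affected so carries K and received k from Leila (kk), so George is Kk; Nadia is affected so carries K and passed k to Ivan (kk), so Nadia is Kk; Rosa is affected so carries K and received k from Hiro (kk), so Rosa is Kk.
Every other individual is either homozygous by phenotype or has at least one consistent homozygous assignment, so the count is 4.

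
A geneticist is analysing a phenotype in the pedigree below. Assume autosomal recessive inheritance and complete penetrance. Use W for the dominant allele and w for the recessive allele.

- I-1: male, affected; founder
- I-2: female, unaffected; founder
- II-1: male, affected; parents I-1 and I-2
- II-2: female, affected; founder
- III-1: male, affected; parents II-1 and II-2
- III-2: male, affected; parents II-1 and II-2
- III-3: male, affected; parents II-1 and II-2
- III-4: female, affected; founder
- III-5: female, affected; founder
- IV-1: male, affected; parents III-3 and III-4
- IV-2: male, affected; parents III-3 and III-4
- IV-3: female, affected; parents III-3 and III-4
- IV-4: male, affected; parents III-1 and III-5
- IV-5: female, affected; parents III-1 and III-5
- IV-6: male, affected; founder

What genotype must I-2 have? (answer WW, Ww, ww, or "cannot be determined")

From phenotype alone, I-2 is WW or Ww.
I-2 is unaffected so carries W and passed w to II-1 (ww), so I-2 is Ww.

Ww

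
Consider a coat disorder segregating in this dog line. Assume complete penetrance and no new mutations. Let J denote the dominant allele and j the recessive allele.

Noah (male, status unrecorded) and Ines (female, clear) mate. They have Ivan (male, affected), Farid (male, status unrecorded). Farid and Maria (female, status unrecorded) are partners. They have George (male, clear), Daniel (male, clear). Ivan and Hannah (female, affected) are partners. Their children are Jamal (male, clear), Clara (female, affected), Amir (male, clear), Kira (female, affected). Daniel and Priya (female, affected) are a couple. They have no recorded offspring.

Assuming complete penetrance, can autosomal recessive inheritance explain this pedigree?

Under autosomal recessive, Jamal (clear, male) cannot arise from Ivan (affected) × Hannah (affected).

No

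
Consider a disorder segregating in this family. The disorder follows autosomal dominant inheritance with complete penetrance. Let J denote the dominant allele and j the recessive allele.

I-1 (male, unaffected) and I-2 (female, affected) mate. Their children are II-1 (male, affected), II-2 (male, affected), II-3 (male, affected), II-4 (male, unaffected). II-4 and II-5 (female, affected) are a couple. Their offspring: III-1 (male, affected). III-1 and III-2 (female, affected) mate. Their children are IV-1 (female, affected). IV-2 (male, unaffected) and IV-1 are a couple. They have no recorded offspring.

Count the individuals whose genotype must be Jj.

5

Obligate heterozygotes: I-2 is affected so carries J and passed j to II-4 (jj), so I-2 is Jj; II-1 is affected so carries J and received j from I-1 (jj), so II-1 is Jj; II-2 is affected so carries J and received j from I-1 (jj), so II-2 is Jj; II-3 is affected so carries J and received j from I-1 (jj), so II-3 is Jj; III-1 is affected so carries J and received j from II-4 (jj), so III-1 is Jj.
Every other individual is either homozygous by phenotype or has at least one consistent homozygous assignment, so the count is 5.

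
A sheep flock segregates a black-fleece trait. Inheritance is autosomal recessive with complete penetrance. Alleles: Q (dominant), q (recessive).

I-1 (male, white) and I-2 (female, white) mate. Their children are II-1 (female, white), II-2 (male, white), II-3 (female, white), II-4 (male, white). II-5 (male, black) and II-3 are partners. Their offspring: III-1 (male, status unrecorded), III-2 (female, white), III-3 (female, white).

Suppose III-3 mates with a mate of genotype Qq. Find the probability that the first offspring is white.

3/4

III-3 is white so carries Q and received q from II-5 (qq), so III-3 is Qq.
The cross gives 1/4 QQ : 1/2 Qq : 1/4 qq, so P(offspring is white) = 3/4.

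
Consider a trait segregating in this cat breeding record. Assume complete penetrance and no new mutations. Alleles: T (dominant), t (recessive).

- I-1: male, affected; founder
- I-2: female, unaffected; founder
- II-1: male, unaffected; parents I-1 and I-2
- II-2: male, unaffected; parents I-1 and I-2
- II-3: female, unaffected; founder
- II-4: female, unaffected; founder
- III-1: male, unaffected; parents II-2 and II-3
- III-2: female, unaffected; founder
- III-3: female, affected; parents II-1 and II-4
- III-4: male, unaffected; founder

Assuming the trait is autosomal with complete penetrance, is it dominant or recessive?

II-1 and II-4 are both unaffected yet have an affected child III-3. Under dominance, an affected child requires at least one affected parent, so the trait cannot be dominant.

recessive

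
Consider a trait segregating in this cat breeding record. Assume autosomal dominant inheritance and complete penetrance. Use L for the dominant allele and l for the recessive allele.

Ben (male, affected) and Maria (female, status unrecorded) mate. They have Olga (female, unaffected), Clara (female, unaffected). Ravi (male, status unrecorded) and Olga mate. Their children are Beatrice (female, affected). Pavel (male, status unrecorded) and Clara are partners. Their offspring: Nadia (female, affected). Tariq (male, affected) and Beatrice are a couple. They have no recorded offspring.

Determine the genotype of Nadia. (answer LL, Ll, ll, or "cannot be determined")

Ll

From phenotype alone, Nadia is LL or Ll.
Nadia is affected so carries L and received l from Clara (ll), so Nadia is Ll.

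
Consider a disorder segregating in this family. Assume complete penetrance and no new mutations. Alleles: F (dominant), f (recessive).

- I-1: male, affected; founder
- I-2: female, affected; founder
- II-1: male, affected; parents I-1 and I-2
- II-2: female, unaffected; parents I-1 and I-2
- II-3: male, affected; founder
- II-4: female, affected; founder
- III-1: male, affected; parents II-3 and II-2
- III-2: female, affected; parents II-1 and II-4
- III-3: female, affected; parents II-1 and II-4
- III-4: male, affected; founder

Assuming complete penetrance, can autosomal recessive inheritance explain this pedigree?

No

Under autosomal recessive, II-2 (unaffected, female) cannot arise from I-1 (affected) × I-2 (affected).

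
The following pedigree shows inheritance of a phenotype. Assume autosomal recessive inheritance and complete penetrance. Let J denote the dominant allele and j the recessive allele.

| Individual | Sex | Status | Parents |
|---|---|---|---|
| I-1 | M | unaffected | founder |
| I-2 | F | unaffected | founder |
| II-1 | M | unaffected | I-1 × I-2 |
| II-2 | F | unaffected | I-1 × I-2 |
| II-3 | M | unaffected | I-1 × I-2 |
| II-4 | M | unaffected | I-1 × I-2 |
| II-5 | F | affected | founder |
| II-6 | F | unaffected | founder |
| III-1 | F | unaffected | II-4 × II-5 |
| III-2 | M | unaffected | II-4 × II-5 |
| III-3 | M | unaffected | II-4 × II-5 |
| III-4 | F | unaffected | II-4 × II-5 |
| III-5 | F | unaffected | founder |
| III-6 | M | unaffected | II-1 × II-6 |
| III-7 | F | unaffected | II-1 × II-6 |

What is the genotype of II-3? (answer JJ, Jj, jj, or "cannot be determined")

cannot be determined

II-3's phenotype allows JJ or Jj, and no parent or child forces a single allele at both positions; consistent genotype assignments exist with II-3 as JJ or Jj.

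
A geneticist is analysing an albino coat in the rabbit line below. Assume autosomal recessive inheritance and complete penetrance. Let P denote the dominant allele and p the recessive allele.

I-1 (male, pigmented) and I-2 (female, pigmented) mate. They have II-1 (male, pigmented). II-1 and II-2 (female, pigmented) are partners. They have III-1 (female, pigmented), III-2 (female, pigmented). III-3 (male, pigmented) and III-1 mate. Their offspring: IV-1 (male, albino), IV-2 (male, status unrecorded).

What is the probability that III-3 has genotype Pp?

III-3 is pigmented so carries P and passed p to IV-1 (pp), so III-3 is Pp, giving P(Pp) = 1.

1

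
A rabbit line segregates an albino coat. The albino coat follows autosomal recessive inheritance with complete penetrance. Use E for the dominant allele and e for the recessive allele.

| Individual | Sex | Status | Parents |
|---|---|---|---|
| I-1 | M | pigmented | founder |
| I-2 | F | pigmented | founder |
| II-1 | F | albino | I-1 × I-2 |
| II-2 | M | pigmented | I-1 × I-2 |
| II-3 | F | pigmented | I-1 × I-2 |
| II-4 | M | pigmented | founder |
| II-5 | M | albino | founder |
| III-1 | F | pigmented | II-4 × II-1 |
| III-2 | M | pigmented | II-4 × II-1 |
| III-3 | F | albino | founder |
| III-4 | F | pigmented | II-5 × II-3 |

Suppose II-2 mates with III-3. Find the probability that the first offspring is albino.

I-1 is pigmented so carries E and passed e to II-1 (ee), so I-1 is Ee.
I-2 is pigmented so carries E and passed e to II-1 (ee), so I-2 is Ee.
II-2 is a pigmented offspring of I-1 (Ee) × I-2 (Ee), whose cross gives 1/4 EE : 1/2 Ee : 1/4 ee; conditioning on being pigmented, II-2 is EE with probability 1/3, Ee with probability 2/3.
III-3 is albino, so III-3 is ee.
Summing over parental genotype combinations, P(offspring is albino) = 2/3·1/2 = 1/3.

1/3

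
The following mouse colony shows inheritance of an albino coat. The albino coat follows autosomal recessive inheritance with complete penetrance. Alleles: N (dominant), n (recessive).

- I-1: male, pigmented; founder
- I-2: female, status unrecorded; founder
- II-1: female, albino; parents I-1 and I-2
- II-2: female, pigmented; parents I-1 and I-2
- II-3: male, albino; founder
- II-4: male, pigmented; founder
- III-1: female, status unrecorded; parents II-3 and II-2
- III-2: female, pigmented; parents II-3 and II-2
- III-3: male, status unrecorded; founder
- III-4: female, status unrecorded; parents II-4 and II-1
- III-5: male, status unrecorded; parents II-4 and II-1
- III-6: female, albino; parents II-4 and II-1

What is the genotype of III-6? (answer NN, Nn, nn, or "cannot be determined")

nn

III-6 is albino, so III-6 is nn.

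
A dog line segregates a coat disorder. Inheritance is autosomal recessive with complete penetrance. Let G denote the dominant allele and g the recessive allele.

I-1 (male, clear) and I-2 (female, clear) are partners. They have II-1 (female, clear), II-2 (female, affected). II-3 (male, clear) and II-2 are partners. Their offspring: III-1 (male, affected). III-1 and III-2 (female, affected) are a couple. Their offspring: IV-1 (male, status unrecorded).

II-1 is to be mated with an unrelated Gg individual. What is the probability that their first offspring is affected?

1/6

I-1 is clear so carries G and passed g to II-2 (gg), so I-1 is Gg.
I-2 is clear so carries G and passed g to II-2 (gg), so I-2 is Gg.
II-1 is a clear offspring of I-1 (Gg) × I-2 (Gg), whose cross gives 1/4 GG : 1/2 Gg : 1/4 gg; conditioning on being clear, II-1 is GG with probability 1/3, Gg with probability 2/3.
Summing over parental genotype combinations, P(offspring is affected) = 2/3·1/4 = 1/6.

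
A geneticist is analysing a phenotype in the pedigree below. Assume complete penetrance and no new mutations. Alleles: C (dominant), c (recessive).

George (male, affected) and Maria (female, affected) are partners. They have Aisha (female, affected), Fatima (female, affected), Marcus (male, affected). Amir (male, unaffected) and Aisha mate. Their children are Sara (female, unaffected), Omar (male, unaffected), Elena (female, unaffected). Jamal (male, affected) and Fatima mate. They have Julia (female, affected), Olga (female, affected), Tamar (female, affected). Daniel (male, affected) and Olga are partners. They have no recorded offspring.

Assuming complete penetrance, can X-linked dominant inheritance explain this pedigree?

Yes

A consistent assignment under X-linked dominant exists: George X^C Y, Maria X^C X^c, Aisha X^C X^c, Fatima X^C X^C, Marcus X^C Y, Amir X^c Y, Jamal X^C Y, Sara X^c X^c, Omar X^c Y, Elena X^c X^c, Julia X^C X^C, Olga X^C X^C, Tamar X^C X^C, Daniel X^C Y.
In this assignment every recorded phenotype matches its genotype and every non-founder's genotype is obtainable from its parents' genotypes, so the pedigree is consistent.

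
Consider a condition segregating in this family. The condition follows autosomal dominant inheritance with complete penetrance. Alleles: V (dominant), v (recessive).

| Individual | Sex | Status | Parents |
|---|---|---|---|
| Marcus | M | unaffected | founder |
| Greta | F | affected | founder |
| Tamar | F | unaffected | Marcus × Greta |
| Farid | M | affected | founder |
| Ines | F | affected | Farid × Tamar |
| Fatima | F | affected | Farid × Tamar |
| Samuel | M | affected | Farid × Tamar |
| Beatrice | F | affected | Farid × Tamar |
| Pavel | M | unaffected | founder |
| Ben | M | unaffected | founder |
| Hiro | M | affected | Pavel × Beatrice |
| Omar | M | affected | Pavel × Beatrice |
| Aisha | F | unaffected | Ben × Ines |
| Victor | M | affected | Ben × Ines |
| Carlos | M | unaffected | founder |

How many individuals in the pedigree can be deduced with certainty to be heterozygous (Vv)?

Obligate heterozygotes: Greta is affected so carries V and passed v to Tamar (vv), so Greta is Vv; Ines is affected so carries V and received v from Tamar (vv), so Ines is Vv; Fatima is affected so carries V and received v from Tamar (vv), so Fatima is Vv; Samuel is affected so carries V and received v from Tamar (vv), so Samuel is Vv; Beatrice is affected so carries V and received v from Tamar (vv), so Beatrice is Vv; Hiro is affected so carries V and received v from Pavel (vv), so Hiro is Vv; Omar is affected so carries V and received v from Pavel (vv), so Omar is Vv; Victor is affected so carries V and received v from Ben (vv), so Victor is Vv.
Every other individual is either homozygous by phenotype or has at least one consistent homozygous assignment, so the count is 8.

8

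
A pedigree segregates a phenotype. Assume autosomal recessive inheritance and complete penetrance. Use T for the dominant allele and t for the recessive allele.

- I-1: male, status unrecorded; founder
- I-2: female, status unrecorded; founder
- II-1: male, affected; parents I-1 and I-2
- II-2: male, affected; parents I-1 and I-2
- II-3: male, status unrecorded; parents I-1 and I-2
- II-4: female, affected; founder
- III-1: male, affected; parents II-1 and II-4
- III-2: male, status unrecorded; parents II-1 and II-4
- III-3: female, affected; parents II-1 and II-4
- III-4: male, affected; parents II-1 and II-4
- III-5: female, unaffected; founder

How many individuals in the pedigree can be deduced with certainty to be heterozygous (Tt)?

0

No individual's genotype is forced to Tt by the pedigree, so the count is 0.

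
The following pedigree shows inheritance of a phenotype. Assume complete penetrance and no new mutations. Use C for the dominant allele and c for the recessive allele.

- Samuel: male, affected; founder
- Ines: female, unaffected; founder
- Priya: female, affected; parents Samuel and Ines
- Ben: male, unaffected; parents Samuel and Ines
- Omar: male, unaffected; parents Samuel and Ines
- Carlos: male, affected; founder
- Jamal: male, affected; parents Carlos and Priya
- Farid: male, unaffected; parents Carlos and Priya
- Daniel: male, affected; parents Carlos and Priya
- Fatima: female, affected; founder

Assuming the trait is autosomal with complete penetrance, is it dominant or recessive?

dominant

Carlos and Priya are both affected yet have an unaffected child Farid. Under a recessive model two affected parents are homozygous and every child would be affected, so the trait cannot be recessive.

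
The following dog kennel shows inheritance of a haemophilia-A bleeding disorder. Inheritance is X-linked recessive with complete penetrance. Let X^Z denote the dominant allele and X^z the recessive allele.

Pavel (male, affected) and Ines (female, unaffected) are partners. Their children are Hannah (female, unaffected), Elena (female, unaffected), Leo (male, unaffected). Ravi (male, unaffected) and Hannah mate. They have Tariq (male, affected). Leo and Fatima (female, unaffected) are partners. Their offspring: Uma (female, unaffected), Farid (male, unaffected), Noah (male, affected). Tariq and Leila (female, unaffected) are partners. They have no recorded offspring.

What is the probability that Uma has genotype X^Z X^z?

Leo is unaffected, so Leo is X^Z Y.
Fatima is unaffected so carries Z and passed z to Noah (X^z Y), so Fatima is X^Z X^z.
Their cross gives offspring ratios 1/2 X^Z X^Z : 1/2 X^Z X^z. Conditioning on Uma being unaffected, P(X^Z X^z) = 1/2 / 1 = 1/2.

1/2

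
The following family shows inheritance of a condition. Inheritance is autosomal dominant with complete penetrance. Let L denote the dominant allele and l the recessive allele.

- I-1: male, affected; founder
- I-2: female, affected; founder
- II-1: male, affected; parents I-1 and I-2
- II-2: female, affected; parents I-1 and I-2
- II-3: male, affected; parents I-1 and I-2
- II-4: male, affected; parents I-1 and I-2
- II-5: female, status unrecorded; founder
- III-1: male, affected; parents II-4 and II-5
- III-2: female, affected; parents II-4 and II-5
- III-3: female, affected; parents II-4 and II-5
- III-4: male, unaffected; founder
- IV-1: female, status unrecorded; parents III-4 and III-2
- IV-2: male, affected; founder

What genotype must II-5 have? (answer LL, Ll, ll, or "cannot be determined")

cannot be determined

II-5's phenotype is unrecorded, and no parent or child forces a single allele at both positions; consistent genotype assignments exist with II-5 as LL or Ll or ll.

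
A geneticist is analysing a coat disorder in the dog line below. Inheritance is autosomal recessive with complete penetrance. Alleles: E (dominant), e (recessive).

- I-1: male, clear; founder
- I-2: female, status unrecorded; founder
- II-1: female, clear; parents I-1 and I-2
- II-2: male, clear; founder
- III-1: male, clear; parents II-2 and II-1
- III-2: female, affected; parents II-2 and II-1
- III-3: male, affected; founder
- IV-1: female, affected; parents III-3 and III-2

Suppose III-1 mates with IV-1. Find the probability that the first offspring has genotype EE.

0

II-2 is clear so carries E and passed e to III-2 (ee), so II-2 is Ee.
II-1 is clear so carries E and passed e to III-2 (ee), so II-1 is Ee.
III-1 is a clear offspring of II-2 (Ee) × II-1 (Ee), whose cross gives 1/4 EE : 1/2 Ee : 1/4 ee; conditioning on being clear, III-1 is EE with probability 1/3, Ee with probability 2/3.
IV-1 is affected, so IV-1 is ee.
Summing over parental genotype combinations, P(offspring has genotype EE) = 0 = 0.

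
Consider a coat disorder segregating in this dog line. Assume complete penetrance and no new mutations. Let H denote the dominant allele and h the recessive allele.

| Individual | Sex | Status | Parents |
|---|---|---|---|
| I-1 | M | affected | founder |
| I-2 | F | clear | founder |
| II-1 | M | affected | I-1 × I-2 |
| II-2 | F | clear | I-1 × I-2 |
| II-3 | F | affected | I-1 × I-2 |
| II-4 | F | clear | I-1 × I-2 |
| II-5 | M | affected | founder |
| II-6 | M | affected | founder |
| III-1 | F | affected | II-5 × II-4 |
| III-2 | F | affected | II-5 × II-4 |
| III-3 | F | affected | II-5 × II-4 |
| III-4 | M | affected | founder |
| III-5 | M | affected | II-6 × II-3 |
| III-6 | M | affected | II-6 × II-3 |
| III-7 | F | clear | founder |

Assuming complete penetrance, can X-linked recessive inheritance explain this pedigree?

Yes

A consistent assignment under X-linked recessive exists: I-1 X^h Y, I-2 X^H X^h, II-1 X^h Y, II-2 X^H X^h, II-3 X^h X^h, II-4 X^H X^h, II-5 X^h Y, II-6 X^h Y, III-1 X^h X^h, III-2 X^h X^h, III-3 X^h X^h, III-4 X^h Y, III-5 X^h Y, III-6 X^h Y, III-7 X^H X^H.
In this assignment every recorded phenotype matches its genotype and every non-founder's genotype is obtainable from its parents' genotypes, so the pedigree is consistent.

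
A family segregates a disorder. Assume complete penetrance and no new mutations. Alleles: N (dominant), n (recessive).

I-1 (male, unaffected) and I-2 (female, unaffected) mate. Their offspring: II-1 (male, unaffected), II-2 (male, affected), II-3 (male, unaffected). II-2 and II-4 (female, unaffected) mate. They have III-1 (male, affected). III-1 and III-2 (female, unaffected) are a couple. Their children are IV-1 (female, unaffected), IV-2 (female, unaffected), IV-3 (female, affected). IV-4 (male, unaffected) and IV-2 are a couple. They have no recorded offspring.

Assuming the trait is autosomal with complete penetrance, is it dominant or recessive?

I-1 and I-2 are both unaffected yet have an affected child II-2. Under dominance, an affected child requires at least one affected parent, so the trait cannot be dominant.

recessive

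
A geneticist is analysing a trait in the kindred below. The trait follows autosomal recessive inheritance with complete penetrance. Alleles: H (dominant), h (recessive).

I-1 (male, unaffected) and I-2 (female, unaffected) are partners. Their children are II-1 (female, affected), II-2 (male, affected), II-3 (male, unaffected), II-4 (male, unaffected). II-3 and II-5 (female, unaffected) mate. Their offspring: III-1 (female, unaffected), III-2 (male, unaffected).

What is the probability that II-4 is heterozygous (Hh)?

I-1 is unaffected so carries H and passed h to II-1 (hh), so I-1 is Hh.
I-2 is unaffected so carries H and passed h to II-1 (hh), so I-2 is Hh.
Their cross gives offspring ratios 1/4 HH : 1/2 Hh : 1/4 hh. Conditioning on II-4 being unaffected, P(Hh) = 1/2 / 3/4 = 2/3.

2/3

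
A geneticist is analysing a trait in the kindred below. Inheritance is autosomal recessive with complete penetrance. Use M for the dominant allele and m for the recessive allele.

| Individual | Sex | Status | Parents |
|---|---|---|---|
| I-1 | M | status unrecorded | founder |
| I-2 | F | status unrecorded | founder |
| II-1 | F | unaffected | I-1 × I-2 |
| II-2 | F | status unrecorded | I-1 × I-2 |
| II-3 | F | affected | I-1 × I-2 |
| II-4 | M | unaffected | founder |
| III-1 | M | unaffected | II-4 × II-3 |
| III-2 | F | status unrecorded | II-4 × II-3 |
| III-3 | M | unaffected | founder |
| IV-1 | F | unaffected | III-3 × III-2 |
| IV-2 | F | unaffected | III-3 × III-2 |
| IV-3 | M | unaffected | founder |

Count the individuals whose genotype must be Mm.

Obligate heterozygotes: III-1 is unaffected so carries M and received m from II-3 (mm), so III-1 is Mm.
Every other individual is either homozygous by phenotype or has at least one consistent homozygous assignment, so the count is 1.

1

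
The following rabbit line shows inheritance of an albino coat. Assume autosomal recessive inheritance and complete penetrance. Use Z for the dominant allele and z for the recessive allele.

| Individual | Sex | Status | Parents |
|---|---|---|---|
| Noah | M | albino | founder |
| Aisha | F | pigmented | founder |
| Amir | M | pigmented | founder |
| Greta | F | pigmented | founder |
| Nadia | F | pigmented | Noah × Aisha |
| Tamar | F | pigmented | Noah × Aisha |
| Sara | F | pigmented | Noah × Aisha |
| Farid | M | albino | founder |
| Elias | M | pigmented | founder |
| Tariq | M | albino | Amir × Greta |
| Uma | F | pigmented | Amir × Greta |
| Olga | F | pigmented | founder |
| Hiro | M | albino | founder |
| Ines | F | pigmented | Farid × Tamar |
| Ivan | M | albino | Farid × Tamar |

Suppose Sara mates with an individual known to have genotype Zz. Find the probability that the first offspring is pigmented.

3/4

Sara is pigmented so carries Z and received z from Noah (zz), so Sara is Zz.
The cross gives 1/4 ZZ : 1/2 Zz : 1/4 zz, so P(offspring is pigmented) = 3/4.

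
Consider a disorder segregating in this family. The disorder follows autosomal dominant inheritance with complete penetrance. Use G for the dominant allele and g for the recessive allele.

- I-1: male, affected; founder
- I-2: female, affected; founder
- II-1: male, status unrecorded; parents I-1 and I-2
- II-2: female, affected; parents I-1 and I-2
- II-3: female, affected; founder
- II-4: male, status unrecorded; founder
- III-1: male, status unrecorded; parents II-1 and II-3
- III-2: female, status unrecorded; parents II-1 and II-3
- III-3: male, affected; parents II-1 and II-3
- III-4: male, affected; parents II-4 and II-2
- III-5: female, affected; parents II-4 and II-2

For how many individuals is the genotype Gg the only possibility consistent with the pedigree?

0

No individual's genotype is forced to Gg by the pedigree, so the count is 0.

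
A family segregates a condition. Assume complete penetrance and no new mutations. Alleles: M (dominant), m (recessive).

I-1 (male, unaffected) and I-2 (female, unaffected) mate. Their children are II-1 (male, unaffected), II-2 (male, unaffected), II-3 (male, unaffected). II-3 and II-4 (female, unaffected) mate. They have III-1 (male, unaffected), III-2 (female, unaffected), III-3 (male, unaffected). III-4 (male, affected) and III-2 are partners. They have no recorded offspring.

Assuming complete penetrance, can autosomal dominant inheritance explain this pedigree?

A consistent assignment under autosomal dominant exists: I-1 mm, I-2 mm, II-1 mm, II-2 mm, II-3 mm, II-4 mm, III-1 mm, III-2 mm, III-3 mm, III-4 MM.
In this assignment every recorded phenotype matches its genotype and every non-founder's genotype is obtainable from its parents' genotypes, so the pedigree is consistent.

Yes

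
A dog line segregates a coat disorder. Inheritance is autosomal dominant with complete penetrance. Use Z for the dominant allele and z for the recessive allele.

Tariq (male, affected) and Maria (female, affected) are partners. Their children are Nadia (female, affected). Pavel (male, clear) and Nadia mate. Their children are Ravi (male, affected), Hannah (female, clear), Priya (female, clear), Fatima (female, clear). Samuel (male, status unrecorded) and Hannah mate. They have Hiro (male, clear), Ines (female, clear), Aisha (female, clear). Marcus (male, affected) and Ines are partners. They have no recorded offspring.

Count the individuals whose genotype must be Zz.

Obligate heterozygotes: Nadia is affected so carries Z and passed z to Hannah (zz), so Nadia is Zz; Ravi is affected so carries Z and received z from Pavel (zz), so Ravi is Zz.
Every other individual is either homozygous by phenotype or has at least one consistent homozygous assignment, so the count is 2.

2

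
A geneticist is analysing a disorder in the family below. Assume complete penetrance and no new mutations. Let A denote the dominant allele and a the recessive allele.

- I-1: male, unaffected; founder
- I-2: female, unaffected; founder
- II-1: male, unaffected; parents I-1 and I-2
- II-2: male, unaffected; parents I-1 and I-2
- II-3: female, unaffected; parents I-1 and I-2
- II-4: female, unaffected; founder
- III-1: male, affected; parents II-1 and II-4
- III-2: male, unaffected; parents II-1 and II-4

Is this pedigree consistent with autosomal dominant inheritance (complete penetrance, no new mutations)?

Under autosomal dominant, III-1 (affected, male) cannot arise from II-1 (unaffected) × II-4 (unaffected).

No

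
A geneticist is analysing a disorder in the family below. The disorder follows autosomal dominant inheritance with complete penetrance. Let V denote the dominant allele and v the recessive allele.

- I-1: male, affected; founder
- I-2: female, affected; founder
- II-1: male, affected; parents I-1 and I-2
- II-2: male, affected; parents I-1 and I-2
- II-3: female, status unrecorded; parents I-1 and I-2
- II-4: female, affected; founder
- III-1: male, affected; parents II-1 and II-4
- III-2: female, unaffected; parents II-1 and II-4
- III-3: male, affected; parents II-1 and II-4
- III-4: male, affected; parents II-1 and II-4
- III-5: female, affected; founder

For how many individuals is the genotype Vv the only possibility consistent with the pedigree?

2

Obligate heterozygotes: II-1 is affected so carries V and passed v to III-2 (vv), so II-1 is Vv; II-4 is affected so carries V and passed v to III-2 (vv), so II-4 is Vv.
Every other individual is either homozygous by phenotype or has at least one consistent homozygous assignment, so the count is 2.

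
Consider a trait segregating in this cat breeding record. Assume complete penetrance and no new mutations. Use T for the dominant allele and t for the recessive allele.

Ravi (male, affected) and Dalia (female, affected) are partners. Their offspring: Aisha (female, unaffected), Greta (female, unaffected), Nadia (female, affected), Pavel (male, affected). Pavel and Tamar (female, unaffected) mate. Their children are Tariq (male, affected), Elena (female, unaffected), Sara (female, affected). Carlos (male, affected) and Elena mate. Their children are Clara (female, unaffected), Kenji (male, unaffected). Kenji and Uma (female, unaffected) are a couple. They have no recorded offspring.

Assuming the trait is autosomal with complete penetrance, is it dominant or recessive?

Ravi and Dalia are both affected yet have an unaffected child Aisha. Under a recessive model two affected parents are homozygous and every child would be affected, so the trait cannot be recessive.

dominant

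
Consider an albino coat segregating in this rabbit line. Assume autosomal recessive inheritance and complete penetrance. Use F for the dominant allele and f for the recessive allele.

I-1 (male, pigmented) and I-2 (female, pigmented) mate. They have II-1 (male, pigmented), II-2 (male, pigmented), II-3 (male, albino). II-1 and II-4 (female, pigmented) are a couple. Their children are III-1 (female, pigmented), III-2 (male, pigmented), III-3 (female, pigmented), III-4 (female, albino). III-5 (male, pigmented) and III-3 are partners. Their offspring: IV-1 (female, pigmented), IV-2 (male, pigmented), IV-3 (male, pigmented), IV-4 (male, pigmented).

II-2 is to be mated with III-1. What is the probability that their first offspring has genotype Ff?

I-1 is pigmented so carries F and passed f to II-3 (ff), so I-1 is Ff.
I-2 is pigmented so carries F and passed f to II-3 (ff), so I-2 is Ff.
II-2 is a pigmented offspring of I-1 (Ff) × I-2 (Ff), whose cross gives 1/4 FF : 1/2 Ff : 1/4 ff; conditioning on being pigmented, II-2 is FF with probability 1/3, Ff with probability 2/3.
II-1 is pigmented so carries F and passed f to III-4 (ff), so II-1 is Ff.
II-4 is pigmented so carries F and passed f to III-4 (ff), so II-4 is Ff.
III-1 is a pigmented offspring of II-1 (Ff) × II-4 (Ff), whose cross gives 1/4 FF : 1/2 Ff : 1/4 ff; conditioning on being pigmented, III-1 is FF with probability 1/3, Ff with probability 2/3.
Summing over parental genotype combinations, P(offspring has genotype Ff) = 2/9·1/2 + 2/9·1/2 + 4/9·1/2 = 4/9.

4/9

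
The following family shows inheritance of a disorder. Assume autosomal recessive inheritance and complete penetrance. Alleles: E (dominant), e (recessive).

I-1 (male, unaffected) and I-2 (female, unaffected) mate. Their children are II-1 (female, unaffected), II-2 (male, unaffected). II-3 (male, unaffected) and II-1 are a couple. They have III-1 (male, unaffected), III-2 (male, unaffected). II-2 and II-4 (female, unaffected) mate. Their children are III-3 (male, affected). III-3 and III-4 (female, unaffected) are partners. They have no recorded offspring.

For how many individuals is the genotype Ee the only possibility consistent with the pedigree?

Obligate heterozygotes: II-2 is unaffected so carries E and passed e to III-3 (ee), so II-2 is Ee; II-4 is unaffected so carries E and passed e to III-3 (ee), so II-4 is Ee.
Every other individual is either homozygous by phenotype or has at least one consistent homozygous assignment, so the count is 2.

2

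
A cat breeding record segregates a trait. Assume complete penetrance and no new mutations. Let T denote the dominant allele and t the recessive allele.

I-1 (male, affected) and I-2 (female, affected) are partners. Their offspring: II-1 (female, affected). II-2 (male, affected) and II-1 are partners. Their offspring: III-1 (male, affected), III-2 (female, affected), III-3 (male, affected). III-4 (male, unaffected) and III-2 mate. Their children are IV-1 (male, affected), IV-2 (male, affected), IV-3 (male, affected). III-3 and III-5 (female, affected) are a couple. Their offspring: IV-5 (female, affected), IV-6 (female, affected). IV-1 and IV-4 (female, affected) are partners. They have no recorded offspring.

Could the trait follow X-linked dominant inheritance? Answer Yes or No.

Yes

A consistent assignment under X-linked dominant exists: I-1 X^T Y, I-2 X^T X^T, II-1 X^T X^T, II-2 X^T Y, III-1 X^T Y, III-2 X^T X^T, III-3 X^T Y, III-4 X^t Y, III-5 X^T X^T, IV-1 X^T Y, IV-2 X^T Y, IV-3 X^T Y, IV-4 X^T X^T, IV-5 X^T X^T, IV-6 X^T X^T.
In this assignment every recorded phenotype matches its genotype and every non-founder's genotype is obtainable from its parents' genotypes, so the pedigree is consistent.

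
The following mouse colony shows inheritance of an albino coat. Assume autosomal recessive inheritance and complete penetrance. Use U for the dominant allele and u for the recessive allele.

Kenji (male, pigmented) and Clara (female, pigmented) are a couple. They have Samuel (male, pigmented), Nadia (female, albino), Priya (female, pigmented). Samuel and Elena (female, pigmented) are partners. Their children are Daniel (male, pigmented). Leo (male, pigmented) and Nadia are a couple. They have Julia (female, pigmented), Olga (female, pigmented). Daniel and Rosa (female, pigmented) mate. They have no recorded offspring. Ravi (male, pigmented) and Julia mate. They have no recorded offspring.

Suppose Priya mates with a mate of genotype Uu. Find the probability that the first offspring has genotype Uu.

1/2

Kenji is pigmented so carries U and passed u to Nadia (uu), so Kenji is Uu.
Clara is pigmented so carries U and passed u to Nadia (uu), so Clara is Uu.
Priya is a pigmented offspring of Kenji (Uu) × Clara (Uu), whose cross gives 1/4 UU : 1/2 Uu : 1/4 uu; conditioning on being pigmented, Priya is UU with probability 1/3, Uu with probability 2/3.
Summing over parental genotype combinations, P(offspring has genotype Uu) = 1/3·1/2 + 2/3·1/2 = 1/2.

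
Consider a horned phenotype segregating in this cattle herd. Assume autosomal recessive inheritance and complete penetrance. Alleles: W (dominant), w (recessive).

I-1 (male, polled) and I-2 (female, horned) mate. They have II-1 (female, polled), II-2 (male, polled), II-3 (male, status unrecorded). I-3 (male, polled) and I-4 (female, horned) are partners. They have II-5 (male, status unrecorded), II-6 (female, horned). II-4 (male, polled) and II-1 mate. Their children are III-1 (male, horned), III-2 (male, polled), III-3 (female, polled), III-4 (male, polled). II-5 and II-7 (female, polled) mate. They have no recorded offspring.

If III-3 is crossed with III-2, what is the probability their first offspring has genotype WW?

II-4 is polled so carries W and passed w to III-1 (ww), so II-4 is Ww.
II-1 is polled so carries W and received w from I-2 (ww), so II-1 is Ww.
III-3 is a polled offspring of II-4 (Ww) × II-1 (Ww), whose cross gives 1/4 WW : 1/2 Ww : 1/4 ww; conditioning on being polled, III-3 is WW with probability 1/3, Ww with probability 2/3.
III-2 is a polled offspring of II-4 (Ww) × II-1 (Ww), whose cross gives 1/4 WW : 1/2 Ww : 1/4 ww; conditioning on being polled, III-2 is WW with probability 1/3, Ww with probability 2/3.
Summing over parental genotype combinations, P(offspring has genotype WW) = 1/9·1 + 2/9·1/2 + 2/9·1/2 + 4/9·1/4 = 4/9.

4/9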